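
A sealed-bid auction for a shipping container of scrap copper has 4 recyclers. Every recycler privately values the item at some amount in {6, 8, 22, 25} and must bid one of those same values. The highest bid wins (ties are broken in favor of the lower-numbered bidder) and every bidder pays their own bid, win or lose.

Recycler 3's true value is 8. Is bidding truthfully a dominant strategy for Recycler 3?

Consider the case where Recycler 1 bids 6, Recycler 2 bids 6 and Recycler 4 bids 22.
Truthful bid 8: loses but pays 8, utility -8.
Bid 6 instead: loses but pays 6, utility -6.
Since -6 > -8, bidding 6 is strictly better here, so truthful bidding is not dominant.

No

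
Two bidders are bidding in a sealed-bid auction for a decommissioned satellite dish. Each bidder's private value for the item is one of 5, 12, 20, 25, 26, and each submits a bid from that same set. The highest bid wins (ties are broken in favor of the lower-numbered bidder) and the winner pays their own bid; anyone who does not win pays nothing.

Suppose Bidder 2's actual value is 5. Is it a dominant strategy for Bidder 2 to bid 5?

Yes

Check each profile of the others' bids and compare truth against every alternative bid.
Others bid (5): truth gives 0, best alternative gives -7.
Others bid (12): truth gives 0, best alternative gives 0.
Others bid (20): truth gives 0, best alternative gives 0.
Others bid (25): truth gives 0, best alternative gives 0.
Others bid (26): truth gives 0, best alternative gives 0.
In every case the truthful bid is at least as good as any alternative, so it is a dominant strategy.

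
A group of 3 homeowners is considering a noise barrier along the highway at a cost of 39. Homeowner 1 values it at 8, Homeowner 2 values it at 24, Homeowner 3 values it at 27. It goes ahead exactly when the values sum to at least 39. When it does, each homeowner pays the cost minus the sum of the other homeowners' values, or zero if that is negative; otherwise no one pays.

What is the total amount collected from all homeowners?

11

Total value 59 ≥ cost 39, so it is built.
Homeowner 1: others sum to 51; max(0, 39 - 51) = 0.
Homeowner 2: others sum to 35; max(0, 39 - 35) = 4.
Homeowner 3: others sum to 32; max(0, 39 - 32) = 7.
Total collected = 0 + 4 + 7 = 11.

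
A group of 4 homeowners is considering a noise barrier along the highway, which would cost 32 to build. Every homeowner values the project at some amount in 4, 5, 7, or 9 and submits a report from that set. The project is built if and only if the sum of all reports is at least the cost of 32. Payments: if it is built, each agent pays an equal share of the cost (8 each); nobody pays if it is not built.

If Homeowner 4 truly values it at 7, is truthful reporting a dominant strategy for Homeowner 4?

No

Consider the case where Homeowner 1 reports 7, Homeowner 2 reports 9 and Homeowner 3 reports 9.
Truthful report 7: project built, pays 8, utility 7 - 8 = -1.
Report 4 instead: project not built, utility 0.
Since 0 > -1, reporting 4 is strictly better here, so truthful reporting is not dominant.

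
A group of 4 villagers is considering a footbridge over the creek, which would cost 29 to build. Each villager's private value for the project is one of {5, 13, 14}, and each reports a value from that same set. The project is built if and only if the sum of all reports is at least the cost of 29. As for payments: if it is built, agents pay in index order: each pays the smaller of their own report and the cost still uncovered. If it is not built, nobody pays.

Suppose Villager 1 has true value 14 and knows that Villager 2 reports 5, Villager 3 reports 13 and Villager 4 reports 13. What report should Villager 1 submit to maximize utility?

5

Report 5: project built, pays 5, utility 14 - 5 = 9.
Report 13: project built, pays 13, utility 14 - 13 = 1.
Report 14: project built, pays 14, utility 14 - 14 = 0.
The best choice is 5 with utility 9.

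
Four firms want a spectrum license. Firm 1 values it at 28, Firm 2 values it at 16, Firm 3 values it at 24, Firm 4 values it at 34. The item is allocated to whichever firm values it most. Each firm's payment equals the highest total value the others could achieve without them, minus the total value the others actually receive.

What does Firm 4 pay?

Firm 4 has the highest value and receives the item.
Without Firm 4, the item would go to the next-highest value, 28, so the others could achieve 28.
With Firm 4 present and winning, the others receive nothing, so their total is 0.
Payment = 28 - 0 = 28.

28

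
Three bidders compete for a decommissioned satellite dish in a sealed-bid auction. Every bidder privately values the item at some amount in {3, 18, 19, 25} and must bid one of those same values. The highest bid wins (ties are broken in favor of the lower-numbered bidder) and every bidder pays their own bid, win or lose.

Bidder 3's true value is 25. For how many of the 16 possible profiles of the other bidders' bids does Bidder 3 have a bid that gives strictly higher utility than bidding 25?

11

Others bid (3, 3): truth gives 0; bid 18 gives 7 > 0. Violating.
Others bid (3, 18): truth gives 0; bid 19 gives 6 > 0. Violating.
Others bid (3, 25): truth gives -25; bid 3 gives -3 > -25. Violating.
Others bid (18, 3): truth gives 0; bid 19 gives 6 > 0. Violating.
Others bid (3, 19): truth gives 0; no alternative beats it.
Others bid (18, 19): truth gives 0; no alternative beats it.
(Checking all 16 profiles: 11 have a profitable deviation, 5 do not.)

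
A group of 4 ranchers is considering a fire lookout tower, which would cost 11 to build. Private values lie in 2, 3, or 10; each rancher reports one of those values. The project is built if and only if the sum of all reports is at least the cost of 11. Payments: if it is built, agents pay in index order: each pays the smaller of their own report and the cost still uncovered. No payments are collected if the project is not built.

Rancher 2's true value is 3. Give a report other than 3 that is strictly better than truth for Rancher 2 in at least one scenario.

2

Suppose Rancher 1 reports 2, Rancher 3 reports 2 and Rancher 4 reports 10.
Report 3: project built, pays 3, utility 3 - 3 = 0.
Report 2: project built, pays 2, utility 3 - 2 = 1.
So reporting 2 beats truth here (1 > 0).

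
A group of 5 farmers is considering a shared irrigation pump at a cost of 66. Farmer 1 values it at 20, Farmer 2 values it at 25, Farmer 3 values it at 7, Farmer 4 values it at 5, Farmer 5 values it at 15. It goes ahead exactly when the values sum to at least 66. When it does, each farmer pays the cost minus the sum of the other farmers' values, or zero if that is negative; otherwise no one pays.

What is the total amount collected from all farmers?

43

Total value 72 ≥ cost 66, so it is built.
Farmer 1: others sum to 52; max(0, 66 - 52) = 14.
Farmer 2: others sum to 47; max(0, 66 - 47) = 19.
Farmer 3: others sum to 65; max(0, 66 - 65) = 1.
Farmer 4: others sum to 67; max(0, 66 - 67) = 0.
Farmer 5: others sum to 57; max(0, 66 - 57) = 9.
Total collected = 14 + 19 + 1 + 0 + 9 = 43.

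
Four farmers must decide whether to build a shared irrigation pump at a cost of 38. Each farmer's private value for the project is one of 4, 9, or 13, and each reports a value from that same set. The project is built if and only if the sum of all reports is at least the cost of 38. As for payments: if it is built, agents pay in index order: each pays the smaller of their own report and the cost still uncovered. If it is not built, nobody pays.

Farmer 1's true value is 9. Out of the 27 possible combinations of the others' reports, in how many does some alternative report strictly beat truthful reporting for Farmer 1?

4

Others report (9, 13, 13): truth gives 0; report 4 gives 5 > 0. Violating.
Others report (13, 9, 13): truth gives 0; report 4 gives 5 > 0. Violating.
Others report (13, 13, 9): truth gives 0; report 4 gives 5 > 0. Violating.
Others report (13, 13, 13): truth gives 0; report 4 gives 5 > 0. Violating.
Others report (4, 4, 4): truth gives 0; no alternative beats it.
Others report (4, 4, 9): truth gives 0; no alternative beats it.
(Checking all 27 profiles: 4 have a profitable deviation, 23 do not.)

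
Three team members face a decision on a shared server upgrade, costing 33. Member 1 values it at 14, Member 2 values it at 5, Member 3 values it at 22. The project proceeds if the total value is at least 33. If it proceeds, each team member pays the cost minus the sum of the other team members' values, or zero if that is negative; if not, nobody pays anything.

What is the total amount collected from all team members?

Total value 41 ≥ cost 33, so it is built.
Member 1: others sum to 27; max(0, 33 - 27) = 6.
Member 2: others sum to 36; max(0, 33 - 36) = 0.
Member 3: others sum to 19; max(0, 33 - 19) = 14.
Total collected = 6 + 0 + 14 = 20.

20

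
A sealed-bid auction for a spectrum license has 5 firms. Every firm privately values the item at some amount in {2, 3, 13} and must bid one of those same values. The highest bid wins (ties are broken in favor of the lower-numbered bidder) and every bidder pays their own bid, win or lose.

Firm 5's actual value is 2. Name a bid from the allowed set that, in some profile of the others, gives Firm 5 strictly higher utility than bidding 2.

3

Suppose Firm 1 bids 2, Firm 2 bids 2, Firm 3 bids 2 and Firm 4 bids 2.
Bid 2: loses but pays 2, utility -2.
Bid 3: wins, pays 3, utility 2 - 3 = -1.
So bidding 3 beats truth here (-1 > -2).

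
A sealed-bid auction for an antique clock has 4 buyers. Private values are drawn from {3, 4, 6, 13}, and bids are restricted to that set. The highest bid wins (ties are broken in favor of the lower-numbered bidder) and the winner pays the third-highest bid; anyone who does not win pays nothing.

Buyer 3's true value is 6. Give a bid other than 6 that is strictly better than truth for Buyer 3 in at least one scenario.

13

Suppose Buyer 1 bids 3, Buyer 2 bids 3 and Buyer 4 bids 13.
Bid 6: loses, pays 0, utility 0.
Bid 13: wins, pays 3, utility 6 - 3 = 3.
So bidding 13 beats truth here (3 > 0).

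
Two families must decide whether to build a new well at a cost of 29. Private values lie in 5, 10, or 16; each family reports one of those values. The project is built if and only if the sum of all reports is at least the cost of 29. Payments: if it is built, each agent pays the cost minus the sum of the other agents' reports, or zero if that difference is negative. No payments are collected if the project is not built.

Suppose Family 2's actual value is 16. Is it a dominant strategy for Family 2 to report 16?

Yes

Check each profile of the others' reports and compare truth against every alternative report.
Others report (16): truth gives 3, best alternative gives 0.
Others report (5): truth gives 0, best alternative gives 0.
Others report (10): truth gives 0, best alternative gives 0.
In every case the truthful report is at least as good as any alternative, so it is a dominant strategy.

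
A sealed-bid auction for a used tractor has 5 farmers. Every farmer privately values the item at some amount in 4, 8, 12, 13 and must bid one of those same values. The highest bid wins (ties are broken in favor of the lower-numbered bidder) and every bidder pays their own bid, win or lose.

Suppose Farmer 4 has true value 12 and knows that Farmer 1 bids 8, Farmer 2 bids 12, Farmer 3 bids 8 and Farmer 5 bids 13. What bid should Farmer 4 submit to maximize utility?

Bid 4: loses but pays 4, utility -4.
Bid 8: loses but pays 8, utility -8.
Bid 12: loses but pays 12, utility -12.
Bid 13: wins, pays 13, utility 12 - 13 = -1.
The best choice is 13 with utility -1.

13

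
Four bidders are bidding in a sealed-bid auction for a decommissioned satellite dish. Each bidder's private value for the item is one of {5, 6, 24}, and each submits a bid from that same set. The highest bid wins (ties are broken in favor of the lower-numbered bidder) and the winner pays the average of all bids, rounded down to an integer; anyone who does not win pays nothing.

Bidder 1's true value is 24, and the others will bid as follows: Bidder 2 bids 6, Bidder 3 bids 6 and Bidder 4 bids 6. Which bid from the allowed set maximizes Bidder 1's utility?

Bid 5: loses, pays 0, utility 0.
Bid 6: wins, pays 6, utility 24 - 6 = 18.
Bid 24: wins, pays 10, utility 24 - 10 = 14.
The best choice is 6 with utility 18.

6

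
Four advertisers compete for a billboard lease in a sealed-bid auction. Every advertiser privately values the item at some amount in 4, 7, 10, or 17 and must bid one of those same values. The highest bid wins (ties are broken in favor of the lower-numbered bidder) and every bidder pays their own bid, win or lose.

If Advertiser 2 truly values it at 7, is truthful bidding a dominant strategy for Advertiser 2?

Consider the case where Advertiser 1 bids 4, Advertiser 3 bids 4 and Advertiser 4 bids 10.
Truthful bid 7: loses but pays 7, utility -7.
Bid 4 instead: loses but pays 4, utility -4.
Since -4 > -7, bidding 4 is strictly better here, so truthful bidding is not dominant.

No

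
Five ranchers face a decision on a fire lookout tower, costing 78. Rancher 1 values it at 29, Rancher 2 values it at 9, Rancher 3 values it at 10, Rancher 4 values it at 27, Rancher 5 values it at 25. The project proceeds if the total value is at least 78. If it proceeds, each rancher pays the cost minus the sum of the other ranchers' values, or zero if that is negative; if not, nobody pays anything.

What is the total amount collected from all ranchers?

Total value 100 ≥ cost 78, so it is built.
Rancher 1: others sum to 71; max(0, 78 - 71) = 7.
Rancher 2: others sum to 91; max(0, 78 - 91) = 0.
Rancher 3: others sum to 90; max(0, 78 - 90) = 0.
Rancher 4: others sum to 73; max(0, 78 - 73) = 5.
Rancher 5: others sum to 75; max(0, 78 - 75) = 3.
Total collected = 7 + 0 + 0 + 5 + 3 = 15.

15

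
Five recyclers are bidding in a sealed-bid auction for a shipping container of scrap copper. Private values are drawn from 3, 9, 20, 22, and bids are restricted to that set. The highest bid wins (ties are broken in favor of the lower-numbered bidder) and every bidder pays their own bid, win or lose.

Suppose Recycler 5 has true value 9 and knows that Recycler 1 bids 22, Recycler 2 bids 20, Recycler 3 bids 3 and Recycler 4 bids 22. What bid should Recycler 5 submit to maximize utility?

Bid 3: loses but pays 3, utility -3.
Bid 9: loses but pays 9, utility -9.
Bid 20: loses but pays 20, utility -20.
Bid 22: loses but pays 22, utility -22.
The best choice is 3 with utility -3.

3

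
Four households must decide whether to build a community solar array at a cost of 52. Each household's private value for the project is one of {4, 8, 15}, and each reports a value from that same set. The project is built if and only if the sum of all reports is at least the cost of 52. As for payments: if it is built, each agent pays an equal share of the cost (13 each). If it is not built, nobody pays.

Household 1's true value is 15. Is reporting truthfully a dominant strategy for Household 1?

Yes

Check each profile of the others' reports and compare truth against every alternative report.
Others report (8, 15, 15): truth gives 2, best alternative gives 0.
Others report (15, 8, 15): truth gives 2, best alternative gives 0.
Others report (15, 15, 8): truth gives 2, best alternative gives 0.
Others report (15, 15, 15): truth gives 2, best alternative gives 2.
Others report (4, 4, 4): truth gives 0, best alternative gives 0.
Others report (4, 4, 8): truth gives 0, best alternative gives 0.
(Remaining 21 profiles checked similarly; truth is weakly best in each.)
In every case the truthful report is at least as good as any alternative, so it is a dominant strategy.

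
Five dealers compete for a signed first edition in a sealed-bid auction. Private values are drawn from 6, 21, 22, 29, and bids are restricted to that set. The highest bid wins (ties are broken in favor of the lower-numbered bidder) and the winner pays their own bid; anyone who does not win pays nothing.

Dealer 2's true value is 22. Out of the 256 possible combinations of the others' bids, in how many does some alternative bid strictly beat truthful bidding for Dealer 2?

8

Others bid (6, 6, 6, 6): truth gives 0; bid 21 gives 1 > 0. Violating.
Others bid (6, 6, 6, 21): truth gives 0; bid 21 gives 1 > 0. Violating.
Others bid (6, 6, 21, 6): truth gives 0; bid 21 gives 1 > 0. Violating.
Others bid (6, 6, 21, 21): truth gives 0; bid 21 gives 1 > 0. Violating.
Others bid (6, 6, 6, 22): truth gives 0; no alternative beats it.
Others bid (6, 6, 6, 29): truth gives 0; no alternative beats it.
(Checking all 256 profiles: 8 have a profitable deviation, 248 do not.)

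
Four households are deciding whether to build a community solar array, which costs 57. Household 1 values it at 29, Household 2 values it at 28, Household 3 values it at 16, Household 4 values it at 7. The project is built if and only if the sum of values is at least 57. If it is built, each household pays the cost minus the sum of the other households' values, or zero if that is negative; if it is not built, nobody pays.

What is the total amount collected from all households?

Total value 80 ≥ cost 57, so it is built.
Household 1: others sum to 51; max(0, 57 - 51) = 6.
Household 2: others sum to 52; max(0, 57 - 52) = 5.
Household 3: others sum to 64; max(0, 57 - 64) = 0.
Household 4: others sum to 73; max(0, 57 - 73) = 0.
Total collected = 6 + 5 + 0 + 0 = 11.

11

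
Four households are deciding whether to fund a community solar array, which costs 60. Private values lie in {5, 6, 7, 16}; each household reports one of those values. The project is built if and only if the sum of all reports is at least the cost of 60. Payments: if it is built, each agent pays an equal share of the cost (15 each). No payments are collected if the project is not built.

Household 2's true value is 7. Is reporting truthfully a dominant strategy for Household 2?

Check each profile of the others' reports and compare truth against every alternative report.
Others report (5, 5, 5): truth gives 0, best alternative gives 0.
Others report (5, 5, 6): truth gives 0, best alternative gives 0.
Others report (5, 5, 7): truth gives 0, best alternative gives 0.
Others report (5, 5, 16): truth gives 0, best alternative gives 0.
Others report (5, 6, 5): truth gives 0, best alternative gives 0.
Others report (5, 6, 6): truth gives 0, best alternative gives 0.
(Remaining 58 profiles checked similarly; truth is weakly best in each.)
In every case the truthful report is at least as good as any alternative, so it is a dominant strategy.

Yes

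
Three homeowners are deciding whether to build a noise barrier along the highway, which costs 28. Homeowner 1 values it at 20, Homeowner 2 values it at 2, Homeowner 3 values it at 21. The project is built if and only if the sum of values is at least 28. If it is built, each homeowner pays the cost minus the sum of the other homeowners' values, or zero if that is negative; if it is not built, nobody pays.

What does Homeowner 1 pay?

5

Total value 43 ≥ cost 28, so the project is built.
The other homeowners' values sum to 23.
Cost minus that sum is 28 - 23 = 5.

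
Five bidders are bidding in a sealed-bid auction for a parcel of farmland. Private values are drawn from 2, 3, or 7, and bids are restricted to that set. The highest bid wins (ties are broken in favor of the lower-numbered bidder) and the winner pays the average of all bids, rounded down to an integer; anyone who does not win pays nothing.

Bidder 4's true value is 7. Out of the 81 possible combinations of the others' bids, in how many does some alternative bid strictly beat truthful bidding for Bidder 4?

Others bid (2, 2, 2, 2): truth gives 4; bid 3 gives 5 > 4. Violating.
Others bid (2, 2, 2, 3): truth gives 4; bid 3 gives 5 > 4. Violating.
Others bid (2, 2, 2, 7): truth gives 3; no alternative beats it.
Others bid (2, 2, 3, 2): truth gives 4; no alternative beats it.
(Checking all 81 profiles: 2 have a profitable deviation, 79 do not.)

2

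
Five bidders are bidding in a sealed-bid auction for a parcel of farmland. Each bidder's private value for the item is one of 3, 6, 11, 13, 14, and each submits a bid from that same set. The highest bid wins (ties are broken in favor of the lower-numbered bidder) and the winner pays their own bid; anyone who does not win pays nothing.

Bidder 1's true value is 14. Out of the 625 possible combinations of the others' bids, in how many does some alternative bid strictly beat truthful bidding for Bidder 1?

256

Others bid (3, 3, 3, 3): truth gives 0; bid 3 gives 11 > 0. Violating.
Others bid (3, 3, 3, 6): truth gives 0; bid 6 gives 8 > 0. Violating.
Others bid (3, 3, 3, 11): truth gives 0; bid 11 gives 3 > 0. Violating.
Others bid (3, 3, 3, 13): truth gives 0; bid 13 gives 1 > 0. Violating.
Others bid (3, 3, 3, 14): truth gives 0; no alternative beats it.
Others bid (3, 3, 6, 14): truth gives 0; no alternative beats it.
(Checking all 625 profiles: 256 have a profitable deviation, 369 do not.)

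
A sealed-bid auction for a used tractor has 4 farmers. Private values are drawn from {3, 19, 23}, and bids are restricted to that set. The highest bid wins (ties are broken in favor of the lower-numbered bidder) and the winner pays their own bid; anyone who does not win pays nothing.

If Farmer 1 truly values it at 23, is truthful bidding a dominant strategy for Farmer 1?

Consider the case where Farmer 2 bids 3, Farmer 3 bids 3 and Farmer 4 bids 3.
Truthful bid 23: wins, pays 23, utility 23 - 23 = 0.
Bid 3 instead: wins, pays 3, utility 23 - 3 = 20.
Since 20 > 0, bidding 3 is strictly better here, so truthful bidding is not dominant.

No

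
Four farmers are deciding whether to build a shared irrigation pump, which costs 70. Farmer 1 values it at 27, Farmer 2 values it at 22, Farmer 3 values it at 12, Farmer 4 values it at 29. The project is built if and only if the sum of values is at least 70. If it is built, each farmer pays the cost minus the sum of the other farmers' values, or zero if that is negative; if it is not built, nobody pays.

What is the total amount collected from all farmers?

18

Total value 90 ≥ cost 70, so it is built.
Farmer 1: others sum to 63; max(0, 70 - 63) = 7.
Farmer 2: others sum to 68; max(0, 70 - 68) = 2.
Farmer 3: others sum to 78; max(0, 70 - 78) = 0.
Farmer 4: others sum to 61; max(0, 70 - 61) = 9.
Total collected = 7 + 2 + 0 + 9 = 18.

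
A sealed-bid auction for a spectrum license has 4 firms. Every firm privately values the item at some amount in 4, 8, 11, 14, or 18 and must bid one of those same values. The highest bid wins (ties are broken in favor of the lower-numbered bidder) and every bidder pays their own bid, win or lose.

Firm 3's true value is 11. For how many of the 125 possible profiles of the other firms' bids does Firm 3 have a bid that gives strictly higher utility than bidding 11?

115

Others bid (4, 4, 4): truth gives 0; bid 8 gives 3 > 0. Violating.
Others bid (4, 4, 8): truth gives 0; bid 8 gives 3 > 0. Violating.
Others bid (4, 4, 14): truth gives -11; bid 14 gives -3 > -11. Violating.
Others bid (4, 4, 18): truth gives -11; bid 4 gives -4 > -11. Violating.
Others bid (4, 4, 11): truth gives 0; no alternative beats it.
Others bid (4, 8, 4): truth gives 0; no alternative beats it.
(Checking all 125 profiles: 115 have a profitable deviation, 10 do not.)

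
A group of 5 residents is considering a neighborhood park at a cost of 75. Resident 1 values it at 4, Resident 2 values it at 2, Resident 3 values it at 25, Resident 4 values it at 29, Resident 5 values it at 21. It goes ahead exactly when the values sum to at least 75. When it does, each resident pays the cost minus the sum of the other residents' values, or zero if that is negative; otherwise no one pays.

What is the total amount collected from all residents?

57

Total value 81 ≥ cost 75, so it is built.
Resident 1: others sum to 77; max(0, 75 - 77) = 0.
Resident 2: others sum to 79; max(0, 75 - 79) = 0.
Resident 3: others sum to 56; max(0, 75 - 56) = 19.
Resident 4: others sum to 52; max(0, 75 - 52) = 23.
Resident 5: others sum to 60; max(0, 75 - 60) = 15.
Total collected = 0 + 0 + 19 + 23 + 15 = 57.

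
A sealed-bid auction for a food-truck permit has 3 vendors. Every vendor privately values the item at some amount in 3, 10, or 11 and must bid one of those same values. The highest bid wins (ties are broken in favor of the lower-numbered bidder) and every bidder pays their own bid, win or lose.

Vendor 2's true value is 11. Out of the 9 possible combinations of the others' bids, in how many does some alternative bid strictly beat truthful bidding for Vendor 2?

5

Others bid (3, 3): truth gives 0; bid 10 gives 1 > 0. Violating.
Others bid (3, 10): truth gives 0; bid 10 gives 1 > 0. Violating.
Others bid (11, 3): truth gives -11; bid 3 gives -3 > -11. Violating.
Others bid (11, 10): truth gives -11; bid 3 gives -3 > -11. Violating.
Others bid (3, 11): truth gives 0; no alternative beats it.
Others bid (10, 3): truth gives 0; no alternative beats it.
(Checking all 9 profiles: 5 have a profitable deviation, 4 do not.)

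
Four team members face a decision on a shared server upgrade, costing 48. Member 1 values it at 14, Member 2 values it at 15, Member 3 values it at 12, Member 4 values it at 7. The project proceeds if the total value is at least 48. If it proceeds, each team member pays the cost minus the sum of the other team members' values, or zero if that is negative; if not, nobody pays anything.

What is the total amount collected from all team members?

Total value 48 ≥ cost 48, so it is built.
Member 1: others sum to 34; max(0, 48 - 34) = 14.
Member 2: others sum to 33; max(0, 48 - 33) = 15.
Member 3: others sum to 36; max(0, 48 - 36) = 12.
Member 4: others sum to 41; max(0, 48 - 41) = 7.
Total collected = 14 + 15 + 12 + 7 = 48.

48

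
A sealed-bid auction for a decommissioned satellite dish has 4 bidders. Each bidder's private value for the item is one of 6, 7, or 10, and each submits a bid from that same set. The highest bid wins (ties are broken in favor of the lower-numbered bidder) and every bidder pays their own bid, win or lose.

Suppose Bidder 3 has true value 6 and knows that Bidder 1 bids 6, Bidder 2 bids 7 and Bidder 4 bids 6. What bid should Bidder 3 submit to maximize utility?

10

Bid 6: loses but pays 6, utility -6.
Bid 7: loses but pays 7, utility -7.
Bid 10: wins, pays 10, utility 6 - 10 = -4.
The best choice is 10 with utility -4.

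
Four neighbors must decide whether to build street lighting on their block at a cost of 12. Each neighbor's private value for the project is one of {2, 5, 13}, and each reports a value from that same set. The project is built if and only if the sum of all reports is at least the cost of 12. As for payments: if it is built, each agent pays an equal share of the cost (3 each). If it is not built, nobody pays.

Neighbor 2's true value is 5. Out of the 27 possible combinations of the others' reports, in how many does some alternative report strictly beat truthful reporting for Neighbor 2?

Others report (2, 2, 2): truth gives 0; report 13 gives 2 > 0. Violating.
Others report (2, 2, 5): truth gives 2; no alternative beats it.
Others report (2, 2, 13): truth gives 2; no alternative beats it.
(Checking all 27 profiles: 1 has a profitable deviation, 26 do not.)

1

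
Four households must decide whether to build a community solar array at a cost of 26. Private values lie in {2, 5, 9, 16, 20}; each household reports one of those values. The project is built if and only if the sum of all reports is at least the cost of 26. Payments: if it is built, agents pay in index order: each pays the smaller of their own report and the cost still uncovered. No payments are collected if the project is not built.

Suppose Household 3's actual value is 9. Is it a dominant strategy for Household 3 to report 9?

Consider the case where Household 1 reports 2, Household 2 reports 2 and Household 4 reports 20.
Truthful report 9: project built, pays 9, utility 9 - 9 = 0.
Report 2 instead: project built, pays 2, utility 9 - 2 = 7.
Since 7 > 0, reporting 2 is strictly better here, so truthful reporting is not dominant.

No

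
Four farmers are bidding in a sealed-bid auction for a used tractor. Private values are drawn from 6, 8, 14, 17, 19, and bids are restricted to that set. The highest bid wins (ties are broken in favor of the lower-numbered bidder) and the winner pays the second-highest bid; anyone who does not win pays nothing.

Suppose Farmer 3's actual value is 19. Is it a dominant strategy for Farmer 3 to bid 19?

Yes

Check each profile of the others' bids and compare truth against every alternative bid.
Others bid (6, 17, 6): truth gives 2, best alternative gives 0.
Others bid (6, 17, 8): truth gives 2, best alternative gives 0.
Others bid (6, 17, 14): truth gives 2, best alternative gives 0.
Others bid (6, 17, 17): truth gives 2, best alternative gives 0.
Others bid (8, 17, 6): truth gives 2, best alternative gives 0.
Others bid (8, 17, 8): truth gives 2, best alternative gives 0.
(Remaining 119 profiles checked similarly; truth is weakly best in each.)
In every case the truthful bid is at least as good as any alternative, so it is a dominant strategy.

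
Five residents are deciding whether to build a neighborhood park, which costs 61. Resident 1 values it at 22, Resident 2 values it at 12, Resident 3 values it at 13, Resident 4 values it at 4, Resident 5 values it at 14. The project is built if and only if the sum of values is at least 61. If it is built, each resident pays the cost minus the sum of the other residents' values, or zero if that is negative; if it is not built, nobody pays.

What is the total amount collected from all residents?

Total value 65 ≥ cost 61, so it is built.
Resident 1: others sum to 43; max(0, 61 - 43) = 18.
Resident 2: others sum to 53; max(0, 61 - 53) = 8.
Resident 3: others sum to 52; max(0, 61 - 52) = 9.
Resident 4: others sum to 61; max(0, 61 - 61) = 0.
Resident 5: others sum to 51; max(0, 61 - 51) = 10.
Total collected = 18 + 8 + 9 + 0 + 10 = 45.

45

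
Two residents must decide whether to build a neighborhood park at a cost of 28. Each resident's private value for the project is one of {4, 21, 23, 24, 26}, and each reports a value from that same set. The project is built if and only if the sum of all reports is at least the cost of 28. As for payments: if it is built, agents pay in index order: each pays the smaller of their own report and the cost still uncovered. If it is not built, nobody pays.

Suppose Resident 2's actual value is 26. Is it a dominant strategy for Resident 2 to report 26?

Yes

Check each profile of the others' reports and compare truth against every alternative report.
Others report (26): truth gives 24, best alternative gives 24.
Others report (24): truth gives 22, best alternative gives 22.
Others report (23): truth gives 21, best alternative gives 21.
Others report (21): truth gives 19, best alternative gives 19.
Others report (4): truth gives 2, best alternative gives 2.
In every case the truthful report is at least as good as any alternative, so it is a dominant strategy.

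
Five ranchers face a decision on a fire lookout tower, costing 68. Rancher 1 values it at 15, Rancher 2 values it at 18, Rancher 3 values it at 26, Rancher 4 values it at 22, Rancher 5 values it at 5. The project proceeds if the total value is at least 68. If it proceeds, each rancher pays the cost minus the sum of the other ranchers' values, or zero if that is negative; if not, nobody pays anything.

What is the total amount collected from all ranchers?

Total value 86 ≥ cost 68, so it is built.
Rancher 1: others sum to 71; max(0, 68 - 71) = 0.
Rancher 2: others sum to 68; max(0, 68 - 68) = 0.
Rancher 3: others sum to 60; max(0, 68 - 60) = 8.
Rancher 4: others sum to 64; max(0, 68 - 64) = 4.
Rancher 5: others sum to 81; max(0, 68 - 81) = 0.
Total collected = 0 + 0 + 8 + 4 + 0 = 12.

12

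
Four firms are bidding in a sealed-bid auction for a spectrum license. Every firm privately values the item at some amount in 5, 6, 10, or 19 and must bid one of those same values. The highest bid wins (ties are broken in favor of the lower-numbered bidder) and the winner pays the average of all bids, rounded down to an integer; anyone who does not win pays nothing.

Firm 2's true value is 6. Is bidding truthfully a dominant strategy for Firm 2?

Check each profile of the others' bids and compare truth against every alternative bid.
Others bid (5, 5, 5): truth gives 1, best alternative gives 0.
Others bid (5, 5, 6): truth gives 1, best alternative gives 0.
Others bid (5, 6, 5): truth gives 1, best alternative gives 0.
Others bid (5, 6, 6): truth gives 1, best alternative gives 0.
Others bid (5, 5, 10): truth gives 0, best alternative gives 0.
Others bid (5, 5, 19): truth gives 0, best alternative gives 0.
(Remaining 58 profiles checked similarly; truth is weakly best in each.)
In every case the truthful bid is at least as good as any alternative, so it is a dominant strategy.

Yes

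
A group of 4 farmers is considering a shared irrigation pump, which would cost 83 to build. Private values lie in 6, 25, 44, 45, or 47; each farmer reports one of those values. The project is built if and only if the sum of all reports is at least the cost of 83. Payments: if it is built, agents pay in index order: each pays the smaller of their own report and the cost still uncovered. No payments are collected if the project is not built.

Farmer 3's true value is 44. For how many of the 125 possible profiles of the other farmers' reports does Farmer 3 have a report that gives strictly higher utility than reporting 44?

63

Others report (6, 6, 47): truth gives 0; report 25 gives 19 > 0. Violating.
Others report (6, 25, 44): truth gives 0; report 25 gives 19 > 0. Violating.
Others report (6, 25, 45): truth gives 0; report 25 gives 19 > 0. Violating.
Others report (6, 25, 47): truth gives 0; report 6 gives 38 > 0. Violating.
Others report (6, 6, 6): truth gives 0; no alternative beats it.
Others report (6, 6, 25): truth gives 0; no alternative beats it.
(Checking all 125 profiles: 63 have a profitable deviation, 62 do not.)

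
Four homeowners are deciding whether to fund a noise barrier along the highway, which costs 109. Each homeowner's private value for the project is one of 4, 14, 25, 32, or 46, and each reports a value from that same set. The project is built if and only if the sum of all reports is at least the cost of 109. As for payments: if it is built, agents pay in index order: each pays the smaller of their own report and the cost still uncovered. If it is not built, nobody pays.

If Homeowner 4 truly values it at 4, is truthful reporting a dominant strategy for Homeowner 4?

Check each profile of the others' reports and compare truth against every alternative report.
Others report (4, 46, 46): truth gives 0, best alternative gives -9.
Others report (25, 25, 46): truth gives 0, best alternative gives -9.
Others report (25, 46, 25): truth gives 0, best alternative gives -9.
Others report (32, 32, 32): truth gives 0, best alternative gives -9.
Others report (46, 4, 46): truth gives 0, best alternative gives -9.
Others report (46, 25, 25): truth gives 0, best alternative gives -9.
(Remaining 119 profiles checked similarly; truth is weakly best in each.)
In every case the truthful report is at least as good as any alternative, so it is a dominant strategy.

Yes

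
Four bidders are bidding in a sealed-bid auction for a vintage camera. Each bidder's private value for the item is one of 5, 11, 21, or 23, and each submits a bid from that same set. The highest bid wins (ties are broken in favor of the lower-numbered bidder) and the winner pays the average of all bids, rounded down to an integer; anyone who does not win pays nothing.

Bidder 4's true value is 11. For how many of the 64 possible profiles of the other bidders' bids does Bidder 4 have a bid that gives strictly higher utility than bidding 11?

Others bid (5, 5, 11): truth gives 0; bid 21 gives 1 > 0. Violating.
Others bid (5, 11, 5): truth gives 0; bid 21 gives 1 > 0. Violating.
Others bid (11, 5, 5): truth gives 0; bid 21 gives 1 > 0. Violating.
Others bid (5, 5, 5): truth gives 5; no alternative beats it.
Others bid (5, 5, 21): truth gives 0; no alternative beats it.
(Checking all 64 profiles: 3 have a profitable deviation, 61 do not.)

3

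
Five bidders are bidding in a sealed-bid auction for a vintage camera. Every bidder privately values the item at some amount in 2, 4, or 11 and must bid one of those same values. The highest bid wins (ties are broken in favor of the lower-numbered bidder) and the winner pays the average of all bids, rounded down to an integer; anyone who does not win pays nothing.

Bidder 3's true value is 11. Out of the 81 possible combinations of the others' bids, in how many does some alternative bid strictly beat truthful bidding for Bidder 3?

Others bid (2, 2, 2, 2): truth gives 8; bid 4 gives 9 > 8. Violating.
Others bid (2, 2, 2, 4): truth gives 7; bid 4 gives 9 > 7. Violating.
Others bid (2, 2, 4, 2): truth gives 7; bid 4 gives 9 > 7. Violating.
Others bid (2, 2, 4, 4): truth gives 7; bid 4 gives 8 > 7. Violating.
Others bid (2, 2, 2, 11): truth gives 6; no alternative beats it.
Others bid (2, 2, 4, 11): truth gives 5; no alternative beats it.
(Checking all 81 profiles: 4 have a profitable deviation, 77 do not.)

4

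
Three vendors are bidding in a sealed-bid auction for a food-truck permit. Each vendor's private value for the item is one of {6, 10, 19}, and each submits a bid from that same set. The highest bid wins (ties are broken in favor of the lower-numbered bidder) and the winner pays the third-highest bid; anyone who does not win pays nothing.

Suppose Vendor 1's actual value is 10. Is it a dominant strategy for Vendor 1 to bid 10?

No

Consider the case where Vendor 2 bids 6 and Vendor 3 bids 19.
Truthful bid 10: loses, pays 0, utility 0.
Bid 19 instead: wins, pays 6, utility 10 - 6 = 4.
Since 4 > 0, bidding 19 is strictly better here, so truthful bidding is not dominant.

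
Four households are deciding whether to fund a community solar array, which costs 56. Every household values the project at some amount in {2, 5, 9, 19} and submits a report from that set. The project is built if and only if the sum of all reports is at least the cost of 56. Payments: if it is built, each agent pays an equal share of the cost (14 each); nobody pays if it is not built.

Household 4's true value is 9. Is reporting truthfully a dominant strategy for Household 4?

Consider the case where Household 1 reports 9, Household 2 reports 19 and Household 3 reports 19.
Truthful report 9: project built, pays 14, utility 9 - 14 = -5.
Report 2 instead: project not built, utility 0.
Since 0 > -5, reporting 2 is strictly better here, so truthful reporting is not dominant.

No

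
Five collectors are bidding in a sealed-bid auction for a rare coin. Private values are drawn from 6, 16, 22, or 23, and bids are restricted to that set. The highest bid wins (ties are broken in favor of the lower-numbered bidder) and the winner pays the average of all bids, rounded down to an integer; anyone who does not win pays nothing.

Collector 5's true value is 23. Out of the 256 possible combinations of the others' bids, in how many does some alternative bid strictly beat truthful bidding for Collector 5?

Others bid (6, 6, 6, 6): truth gives 14; bid 16 gives 15 > 14. Violating.
Others bid (6, 6, 6, 16): truth gives 12; no alternative beats it.
Others bid (6, 6, 6, 22): truth gives 11; no alternative beats it.
(Checking all 256 profiles: 1 has a profitable deviation, 255 do not.)

1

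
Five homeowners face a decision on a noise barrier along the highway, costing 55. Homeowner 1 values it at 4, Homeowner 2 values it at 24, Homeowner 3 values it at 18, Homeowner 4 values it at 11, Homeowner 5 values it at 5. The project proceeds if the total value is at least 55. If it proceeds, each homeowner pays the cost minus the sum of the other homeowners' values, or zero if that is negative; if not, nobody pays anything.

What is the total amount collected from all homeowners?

Total value 62 ≥ cost 55, so it is built.
Homeowner 1: others sum to 58; max(0, 55 - 58) = 0.
Homeowner 2: others sum to 38; max(0, 55 - 38) = 17.
Homeowner 3: others sum to 44; max(0, 55 - 44) = 11.
Homeowner 4: others sum to 51; max(0, 55 - 51) = 4.
Homeowner 5: others sum to 57; max(0, 55 - 57) = 0.
Total collected = 0 + 17 + 11 + 4 + 0 = 32.

32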